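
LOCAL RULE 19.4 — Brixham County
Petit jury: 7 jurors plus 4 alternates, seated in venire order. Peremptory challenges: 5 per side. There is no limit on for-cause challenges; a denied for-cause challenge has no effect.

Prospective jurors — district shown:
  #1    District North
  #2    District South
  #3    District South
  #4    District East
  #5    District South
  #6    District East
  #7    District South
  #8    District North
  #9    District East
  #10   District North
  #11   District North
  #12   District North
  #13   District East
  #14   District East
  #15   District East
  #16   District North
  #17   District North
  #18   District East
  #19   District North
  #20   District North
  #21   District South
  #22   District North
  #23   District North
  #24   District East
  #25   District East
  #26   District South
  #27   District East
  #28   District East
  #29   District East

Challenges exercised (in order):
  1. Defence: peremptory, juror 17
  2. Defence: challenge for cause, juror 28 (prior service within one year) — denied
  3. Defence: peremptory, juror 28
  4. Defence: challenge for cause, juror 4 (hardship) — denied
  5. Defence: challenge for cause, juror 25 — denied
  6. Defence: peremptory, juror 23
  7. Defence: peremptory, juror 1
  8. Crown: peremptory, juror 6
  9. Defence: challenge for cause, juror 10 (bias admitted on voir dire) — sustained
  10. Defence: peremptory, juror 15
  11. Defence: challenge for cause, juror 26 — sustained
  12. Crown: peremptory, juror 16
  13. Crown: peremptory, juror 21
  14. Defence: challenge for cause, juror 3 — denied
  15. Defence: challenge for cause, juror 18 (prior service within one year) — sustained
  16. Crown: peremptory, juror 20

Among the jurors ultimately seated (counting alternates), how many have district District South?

Removed: #1, #6, #10, #15, #16, #17, #18, #20, #21, #23, #26, #28.
Seated (11 incl. alternates): #2, #3, #4, #5, #7, #8, #9, #11, #12, #13, #14.
Of those, in District South: #2, #3, #5, #7 → 4.

4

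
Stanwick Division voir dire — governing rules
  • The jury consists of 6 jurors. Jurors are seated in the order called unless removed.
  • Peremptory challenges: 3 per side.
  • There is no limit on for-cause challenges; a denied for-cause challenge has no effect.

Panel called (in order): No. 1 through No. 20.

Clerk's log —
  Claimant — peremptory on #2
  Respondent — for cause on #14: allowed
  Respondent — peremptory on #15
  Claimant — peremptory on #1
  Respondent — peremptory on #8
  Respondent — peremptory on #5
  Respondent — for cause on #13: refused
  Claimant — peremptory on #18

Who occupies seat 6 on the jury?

10

Removed: #1, #2, #5, #8, #14, #15, #18. (#13 stays — for-cause denied.)
Seating in order: seats 1–6 → #3, #4, #6, #7, #9, #10.
So seat 6 is #10.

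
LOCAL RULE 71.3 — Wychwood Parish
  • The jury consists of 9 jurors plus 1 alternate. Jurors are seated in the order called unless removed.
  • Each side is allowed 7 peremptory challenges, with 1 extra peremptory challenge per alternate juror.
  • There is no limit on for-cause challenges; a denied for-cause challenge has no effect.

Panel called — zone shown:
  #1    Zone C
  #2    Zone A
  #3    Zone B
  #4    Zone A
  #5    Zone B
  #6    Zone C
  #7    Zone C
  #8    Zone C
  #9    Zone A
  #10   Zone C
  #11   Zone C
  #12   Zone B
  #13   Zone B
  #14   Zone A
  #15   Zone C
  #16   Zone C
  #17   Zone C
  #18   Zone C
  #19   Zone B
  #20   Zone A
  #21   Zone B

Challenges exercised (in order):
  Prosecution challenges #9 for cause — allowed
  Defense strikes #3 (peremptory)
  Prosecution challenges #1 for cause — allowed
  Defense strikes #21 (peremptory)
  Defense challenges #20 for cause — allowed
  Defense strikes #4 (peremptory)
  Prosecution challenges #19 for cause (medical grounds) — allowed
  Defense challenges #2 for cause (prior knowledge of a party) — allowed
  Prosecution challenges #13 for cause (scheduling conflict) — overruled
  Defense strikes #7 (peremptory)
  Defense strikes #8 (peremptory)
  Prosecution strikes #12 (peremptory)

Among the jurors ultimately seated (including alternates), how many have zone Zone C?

7

Removed: #1, #2, #3, #4, #7, #8, #9, #12, #19, #20, #21.
Seated (10 incl. alternates): #5, #6, #10, #11, #13, #14, #15, #16, #17, #18.
Of those, in Zone C: #6, #10, #11, #15, #16, #17, #18 → 7.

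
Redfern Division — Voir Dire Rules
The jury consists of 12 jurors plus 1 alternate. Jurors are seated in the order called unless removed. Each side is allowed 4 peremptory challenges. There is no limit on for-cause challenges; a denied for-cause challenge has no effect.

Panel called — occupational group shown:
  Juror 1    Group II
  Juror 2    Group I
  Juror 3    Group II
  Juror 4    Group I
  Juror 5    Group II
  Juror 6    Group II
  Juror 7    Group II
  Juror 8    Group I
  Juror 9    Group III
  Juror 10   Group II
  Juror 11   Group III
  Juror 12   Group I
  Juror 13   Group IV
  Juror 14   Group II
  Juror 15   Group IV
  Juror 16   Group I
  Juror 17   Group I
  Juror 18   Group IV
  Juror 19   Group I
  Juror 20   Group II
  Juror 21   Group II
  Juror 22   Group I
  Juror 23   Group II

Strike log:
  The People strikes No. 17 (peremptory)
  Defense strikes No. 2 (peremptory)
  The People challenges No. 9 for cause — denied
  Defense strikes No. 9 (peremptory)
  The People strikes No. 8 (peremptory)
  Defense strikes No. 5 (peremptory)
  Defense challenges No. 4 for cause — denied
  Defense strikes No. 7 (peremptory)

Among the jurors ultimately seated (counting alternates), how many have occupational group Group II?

5

Removed: #2, #5, #7, #8, #9, #17.
Seated (13 incl. alternates): #1, #3, #4, #6, #10, #11, #12, #13, #14, #15, #16, #18, #19.
Of those, in Group II: #1, #3, #6, #10, #14 → 5.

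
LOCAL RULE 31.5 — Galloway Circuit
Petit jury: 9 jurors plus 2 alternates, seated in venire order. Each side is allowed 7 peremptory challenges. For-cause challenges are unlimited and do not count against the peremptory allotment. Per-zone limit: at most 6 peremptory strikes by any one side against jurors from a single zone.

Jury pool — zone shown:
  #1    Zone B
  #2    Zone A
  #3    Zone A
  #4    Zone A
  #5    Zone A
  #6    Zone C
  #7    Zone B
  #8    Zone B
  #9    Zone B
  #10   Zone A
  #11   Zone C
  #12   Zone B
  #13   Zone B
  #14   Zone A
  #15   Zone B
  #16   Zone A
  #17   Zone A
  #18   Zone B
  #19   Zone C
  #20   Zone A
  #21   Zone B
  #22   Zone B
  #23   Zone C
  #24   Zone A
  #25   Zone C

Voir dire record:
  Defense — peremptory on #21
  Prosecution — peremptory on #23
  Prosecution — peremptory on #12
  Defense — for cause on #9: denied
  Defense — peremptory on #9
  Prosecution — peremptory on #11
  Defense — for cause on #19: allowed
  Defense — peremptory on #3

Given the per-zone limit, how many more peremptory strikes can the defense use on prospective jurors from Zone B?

4

Defense peremptories so far: #21, #9, #3 — 3 of 7 used, 4 left overall.
Against Zone B: #21, #9 — 2 used; per-zone cap 6 leaves 4.
Binding limit: min(4, 4) = 4.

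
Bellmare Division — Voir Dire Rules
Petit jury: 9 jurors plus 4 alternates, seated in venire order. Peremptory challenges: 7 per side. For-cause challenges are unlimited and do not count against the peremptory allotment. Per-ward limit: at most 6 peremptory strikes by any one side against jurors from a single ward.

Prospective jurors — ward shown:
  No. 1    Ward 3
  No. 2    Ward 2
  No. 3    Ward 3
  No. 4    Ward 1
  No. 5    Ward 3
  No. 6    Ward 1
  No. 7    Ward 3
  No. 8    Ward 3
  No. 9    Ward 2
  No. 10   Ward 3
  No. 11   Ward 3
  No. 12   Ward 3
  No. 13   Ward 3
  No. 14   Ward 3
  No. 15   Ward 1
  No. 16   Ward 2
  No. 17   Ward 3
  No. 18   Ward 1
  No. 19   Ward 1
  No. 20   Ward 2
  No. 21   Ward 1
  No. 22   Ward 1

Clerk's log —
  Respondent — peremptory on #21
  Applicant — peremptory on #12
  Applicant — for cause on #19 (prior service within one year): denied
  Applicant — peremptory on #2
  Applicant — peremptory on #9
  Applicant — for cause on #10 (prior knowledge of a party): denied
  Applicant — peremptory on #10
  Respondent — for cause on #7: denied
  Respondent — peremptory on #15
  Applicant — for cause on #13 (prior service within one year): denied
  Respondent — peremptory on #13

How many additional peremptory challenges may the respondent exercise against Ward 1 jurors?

4

Respondent peremptories so far: #21, #15, #13 — 3 of 7 used, 4 left overall.
Against Ward 1: #21, #15 — 2 used; per-ward cap 6 leaves 4.
Binding limit: min(4, 4) = 4.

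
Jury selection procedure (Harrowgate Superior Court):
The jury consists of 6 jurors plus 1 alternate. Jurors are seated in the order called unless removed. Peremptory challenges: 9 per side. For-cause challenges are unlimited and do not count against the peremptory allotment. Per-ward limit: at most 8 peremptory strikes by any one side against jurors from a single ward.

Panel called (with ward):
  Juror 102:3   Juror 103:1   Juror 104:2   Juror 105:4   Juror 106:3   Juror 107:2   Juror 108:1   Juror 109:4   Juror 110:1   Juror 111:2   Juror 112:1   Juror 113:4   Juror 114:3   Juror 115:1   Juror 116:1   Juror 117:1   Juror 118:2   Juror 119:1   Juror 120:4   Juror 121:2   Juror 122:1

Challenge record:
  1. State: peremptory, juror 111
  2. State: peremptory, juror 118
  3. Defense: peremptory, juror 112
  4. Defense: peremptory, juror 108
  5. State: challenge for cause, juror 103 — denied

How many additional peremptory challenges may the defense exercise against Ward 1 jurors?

Defense peremptories so far: #112, #108 — 2 of 9 used, 7 left overall.
Against Ward 1: #112, #108 — 2 used; per-ward cap 8 leaves 6.
Binding limit: min(7, 6) = 6.

6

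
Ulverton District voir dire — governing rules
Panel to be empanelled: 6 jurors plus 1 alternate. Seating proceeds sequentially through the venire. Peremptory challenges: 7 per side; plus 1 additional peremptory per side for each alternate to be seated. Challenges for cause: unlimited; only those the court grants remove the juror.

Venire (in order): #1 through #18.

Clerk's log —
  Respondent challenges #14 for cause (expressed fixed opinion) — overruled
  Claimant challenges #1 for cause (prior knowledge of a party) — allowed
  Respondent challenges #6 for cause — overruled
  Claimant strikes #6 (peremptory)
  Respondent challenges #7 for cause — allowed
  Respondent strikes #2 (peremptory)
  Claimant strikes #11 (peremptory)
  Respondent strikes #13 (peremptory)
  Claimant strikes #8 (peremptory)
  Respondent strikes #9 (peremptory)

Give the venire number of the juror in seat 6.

14

Removed: #1, #2, #6, #7, #8, #9, #11, #13. (#14 stays — for-cause denied.)
Seating in order: seats 1–6 → #3, #4, #5, #10, #12, #14; alternates → #15.
So seat 6 is #14.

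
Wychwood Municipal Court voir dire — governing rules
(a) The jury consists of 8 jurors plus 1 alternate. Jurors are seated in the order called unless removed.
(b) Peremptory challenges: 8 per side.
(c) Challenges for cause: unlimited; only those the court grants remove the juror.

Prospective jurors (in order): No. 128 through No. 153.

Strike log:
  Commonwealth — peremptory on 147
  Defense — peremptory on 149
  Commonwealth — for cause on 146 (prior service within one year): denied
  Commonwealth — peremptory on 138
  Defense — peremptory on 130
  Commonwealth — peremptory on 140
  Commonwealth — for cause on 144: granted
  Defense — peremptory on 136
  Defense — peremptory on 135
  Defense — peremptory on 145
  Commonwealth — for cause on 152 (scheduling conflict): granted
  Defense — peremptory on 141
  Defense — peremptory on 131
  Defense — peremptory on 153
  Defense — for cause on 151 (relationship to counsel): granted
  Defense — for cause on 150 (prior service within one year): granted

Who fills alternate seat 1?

143

Removed: #130, #131, #135, #136, #138, #140, #141, #144, #145, #147, #149, #150, #151, #152, #153. (#146 stays — for-cause denied.)
Filling seats in venire order through position 9: #128, #129, #132, #133, #134, #137, #139, #142, #143.
So alternate 1 is #143.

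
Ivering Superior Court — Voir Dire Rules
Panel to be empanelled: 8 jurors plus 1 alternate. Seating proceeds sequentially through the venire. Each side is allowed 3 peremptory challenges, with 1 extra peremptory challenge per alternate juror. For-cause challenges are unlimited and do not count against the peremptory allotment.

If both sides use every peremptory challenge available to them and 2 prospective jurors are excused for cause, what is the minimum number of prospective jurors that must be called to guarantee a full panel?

19

Seats to fill: 8 + 1 alternates = 9.
Peremptories: 3 + 1×1 = 4 per side × 2 sides = 8.
For-cause removals: 2.
Minimum venire: 9 + 8 + 2 = 19.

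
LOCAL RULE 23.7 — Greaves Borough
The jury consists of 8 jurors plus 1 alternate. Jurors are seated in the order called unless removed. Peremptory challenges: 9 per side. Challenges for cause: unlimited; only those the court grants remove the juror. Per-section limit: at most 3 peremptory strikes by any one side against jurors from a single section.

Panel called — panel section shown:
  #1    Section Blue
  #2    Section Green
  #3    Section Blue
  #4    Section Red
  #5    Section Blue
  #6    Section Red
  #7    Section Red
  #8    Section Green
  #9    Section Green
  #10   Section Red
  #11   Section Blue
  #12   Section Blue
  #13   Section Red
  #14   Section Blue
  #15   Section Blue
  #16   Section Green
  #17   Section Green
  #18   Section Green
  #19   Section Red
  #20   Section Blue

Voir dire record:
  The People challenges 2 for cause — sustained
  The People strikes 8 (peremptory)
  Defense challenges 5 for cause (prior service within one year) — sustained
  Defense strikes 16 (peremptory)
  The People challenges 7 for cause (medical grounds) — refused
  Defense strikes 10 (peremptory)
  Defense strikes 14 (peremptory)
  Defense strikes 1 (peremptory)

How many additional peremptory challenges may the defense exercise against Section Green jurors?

Defense peremptories so far: #16, #10, #14, #1 — 4 of 9 used, 5 left overall.
Against Section Green: #16 — 1 used; per-section cap 3 leaves 2.
Binding limit: min(5, 2) = 2.

2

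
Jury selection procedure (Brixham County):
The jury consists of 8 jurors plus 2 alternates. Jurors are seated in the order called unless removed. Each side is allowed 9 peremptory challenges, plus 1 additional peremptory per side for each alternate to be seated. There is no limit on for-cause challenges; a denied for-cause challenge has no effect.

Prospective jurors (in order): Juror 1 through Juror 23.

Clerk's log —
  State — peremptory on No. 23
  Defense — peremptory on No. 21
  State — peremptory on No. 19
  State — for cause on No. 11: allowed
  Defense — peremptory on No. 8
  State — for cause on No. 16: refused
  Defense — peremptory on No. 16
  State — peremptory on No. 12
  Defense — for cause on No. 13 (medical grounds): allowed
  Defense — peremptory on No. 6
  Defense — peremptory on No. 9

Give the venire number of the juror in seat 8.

Removed: #6, #8, #9, #11, #12, #13, #16, #19, #21, #23.
Seating in order: seats 1–8 → #1, #2, #3, #4, #5, #7, #10, #14; alternates → #15, #17.
So seat 8 is #14.

14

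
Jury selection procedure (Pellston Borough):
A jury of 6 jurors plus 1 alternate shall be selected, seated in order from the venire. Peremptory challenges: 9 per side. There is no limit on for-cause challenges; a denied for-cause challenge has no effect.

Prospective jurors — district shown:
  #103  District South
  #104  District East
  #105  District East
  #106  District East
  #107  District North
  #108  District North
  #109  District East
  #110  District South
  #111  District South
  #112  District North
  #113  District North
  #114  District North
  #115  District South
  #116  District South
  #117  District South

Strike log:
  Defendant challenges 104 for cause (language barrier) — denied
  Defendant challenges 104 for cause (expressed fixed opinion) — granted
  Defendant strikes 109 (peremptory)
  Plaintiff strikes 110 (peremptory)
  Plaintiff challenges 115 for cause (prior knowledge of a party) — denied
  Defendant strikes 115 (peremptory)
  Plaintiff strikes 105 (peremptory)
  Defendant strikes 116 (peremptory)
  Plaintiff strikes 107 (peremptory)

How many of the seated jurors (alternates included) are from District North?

4

Removed: #104, #105, #107, #109, #110, #115, #116.
Seated (7 incl. alternates): #103, #106, #108, #111, #112, #113, #114.
Of those, in District North: #108, #112, #113, #114 → 4.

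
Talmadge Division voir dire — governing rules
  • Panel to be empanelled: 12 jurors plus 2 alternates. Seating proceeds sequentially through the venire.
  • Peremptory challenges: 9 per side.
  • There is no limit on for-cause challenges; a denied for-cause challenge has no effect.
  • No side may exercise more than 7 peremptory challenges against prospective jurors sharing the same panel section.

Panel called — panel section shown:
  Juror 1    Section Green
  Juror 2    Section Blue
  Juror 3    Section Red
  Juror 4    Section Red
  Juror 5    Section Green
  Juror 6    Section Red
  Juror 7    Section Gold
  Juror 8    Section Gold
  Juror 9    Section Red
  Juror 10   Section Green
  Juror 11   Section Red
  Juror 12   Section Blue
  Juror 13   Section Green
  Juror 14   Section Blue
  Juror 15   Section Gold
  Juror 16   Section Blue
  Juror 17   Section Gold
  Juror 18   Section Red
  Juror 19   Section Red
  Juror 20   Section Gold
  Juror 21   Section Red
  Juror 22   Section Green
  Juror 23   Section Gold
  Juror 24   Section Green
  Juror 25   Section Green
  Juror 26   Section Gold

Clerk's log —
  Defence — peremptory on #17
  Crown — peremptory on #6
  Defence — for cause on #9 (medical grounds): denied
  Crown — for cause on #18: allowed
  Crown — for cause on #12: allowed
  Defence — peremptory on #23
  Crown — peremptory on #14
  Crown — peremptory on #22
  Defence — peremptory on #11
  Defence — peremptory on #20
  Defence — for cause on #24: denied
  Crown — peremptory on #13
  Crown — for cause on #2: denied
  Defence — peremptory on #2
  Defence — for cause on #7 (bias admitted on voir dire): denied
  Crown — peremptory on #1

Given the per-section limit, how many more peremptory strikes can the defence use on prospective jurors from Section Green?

Defence peremptories so far: #17, #23, #11, #20, #2 — 5 of 9 used, 4 left overall.
Against Section Green: none yet — per-section cap 7 leaves 7.
Binding limit: min(4, 7) = 4.

4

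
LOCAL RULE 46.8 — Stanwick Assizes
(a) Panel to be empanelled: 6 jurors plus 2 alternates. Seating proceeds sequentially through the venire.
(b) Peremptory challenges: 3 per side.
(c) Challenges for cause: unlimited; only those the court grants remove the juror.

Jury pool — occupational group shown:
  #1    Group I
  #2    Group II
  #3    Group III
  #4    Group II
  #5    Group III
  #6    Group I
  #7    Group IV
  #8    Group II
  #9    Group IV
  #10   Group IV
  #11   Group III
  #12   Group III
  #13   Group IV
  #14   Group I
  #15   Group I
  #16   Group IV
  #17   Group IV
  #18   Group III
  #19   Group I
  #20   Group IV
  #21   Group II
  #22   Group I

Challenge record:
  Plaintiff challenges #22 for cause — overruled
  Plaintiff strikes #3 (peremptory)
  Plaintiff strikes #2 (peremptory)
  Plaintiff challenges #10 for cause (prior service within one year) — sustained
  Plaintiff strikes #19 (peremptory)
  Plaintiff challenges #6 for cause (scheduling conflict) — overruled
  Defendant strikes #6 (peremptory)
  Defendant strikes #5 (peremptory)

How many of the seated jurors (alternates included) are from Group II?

2

Removed: #2, #3, #5, #6, #10, #19.
Seated (8 incl. alternates): #1, #4, #7, #8, #9, #11, #12, #13.
Of those, in Group II: #4, #8 → 2.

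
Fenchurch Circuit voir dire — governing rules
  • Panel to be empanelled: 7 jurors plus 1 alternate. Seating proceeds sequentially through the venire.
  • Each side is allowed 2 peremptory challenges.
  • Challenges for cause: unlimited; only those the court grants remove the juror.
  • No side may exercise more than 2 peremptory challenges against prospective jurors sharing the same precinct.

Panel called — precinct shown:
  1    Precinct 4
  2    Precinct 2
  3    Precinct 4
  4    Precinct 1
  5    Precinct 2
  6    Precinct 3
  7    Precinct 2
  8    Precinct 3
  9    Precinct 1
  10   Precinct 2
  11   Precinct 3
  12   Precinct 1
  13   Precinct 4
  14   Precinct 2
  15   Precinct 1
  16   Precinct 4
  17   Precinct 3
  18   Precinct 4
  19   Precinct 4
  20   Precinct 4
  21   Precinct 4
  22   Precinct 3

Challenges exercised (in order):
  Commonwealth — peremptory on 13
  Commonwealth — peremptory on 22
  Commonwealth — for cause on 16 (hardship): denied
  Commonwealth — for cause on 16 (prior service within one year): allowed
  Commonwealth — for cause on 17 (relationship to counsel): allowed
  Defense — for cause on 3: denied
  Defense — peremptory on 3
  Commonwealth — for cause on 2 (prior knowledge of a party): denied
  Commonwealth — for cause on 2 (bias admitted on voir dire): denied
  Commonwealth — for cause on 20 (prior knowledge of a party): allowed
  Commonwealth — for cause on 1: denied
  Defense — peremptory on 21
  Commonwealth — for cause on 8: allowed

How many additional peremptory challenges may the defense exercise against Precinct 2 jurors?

Defense peremptories so far: #3, #21 — 2 of 2 used, 0 left overall.
Against Precinct 2: none yet — per-precinct cap 2 leaves 2.
Binding limit: min(0, 2) = 0.

0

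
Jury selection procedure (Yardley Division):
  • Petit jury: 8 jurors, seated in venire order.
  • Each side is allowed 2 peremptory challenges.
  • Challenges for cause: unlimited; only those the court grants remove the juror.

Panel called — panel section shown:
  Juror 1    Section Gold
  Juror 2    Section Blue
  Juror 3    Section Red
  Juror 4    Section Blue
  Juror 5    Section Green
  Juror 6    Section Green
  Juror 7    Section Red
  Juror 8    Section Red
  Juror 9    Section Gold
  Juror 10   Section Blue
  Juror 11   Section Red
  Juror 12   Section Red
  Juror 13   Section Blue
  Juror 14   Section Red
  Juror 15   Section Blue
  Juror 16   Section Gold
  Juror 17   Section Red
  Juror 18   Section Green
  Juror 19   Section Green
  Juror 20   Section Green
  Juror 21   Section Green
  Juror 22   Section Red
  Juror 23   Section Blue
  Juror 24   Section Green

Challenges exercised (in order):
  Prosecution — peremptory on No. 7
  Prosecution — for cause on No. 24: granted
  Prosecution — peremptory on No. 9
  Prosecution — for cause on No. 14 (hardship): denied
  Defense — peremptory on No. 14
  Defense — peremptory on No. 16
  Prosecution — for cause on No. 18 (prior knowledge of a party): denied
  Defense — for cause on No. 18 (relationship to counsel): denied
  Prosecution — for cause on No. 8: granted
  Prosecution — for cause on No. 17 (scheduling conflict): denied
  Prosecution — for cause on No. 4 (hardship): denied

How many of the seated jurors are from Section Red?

2

Removed: #7, #8, #9, #14, #16, #24.
Seated jurors 1–8: #1, #2, #3, #4, #5, #6, #10, #11.
Of those, in Section Red: #3, #11 → 2.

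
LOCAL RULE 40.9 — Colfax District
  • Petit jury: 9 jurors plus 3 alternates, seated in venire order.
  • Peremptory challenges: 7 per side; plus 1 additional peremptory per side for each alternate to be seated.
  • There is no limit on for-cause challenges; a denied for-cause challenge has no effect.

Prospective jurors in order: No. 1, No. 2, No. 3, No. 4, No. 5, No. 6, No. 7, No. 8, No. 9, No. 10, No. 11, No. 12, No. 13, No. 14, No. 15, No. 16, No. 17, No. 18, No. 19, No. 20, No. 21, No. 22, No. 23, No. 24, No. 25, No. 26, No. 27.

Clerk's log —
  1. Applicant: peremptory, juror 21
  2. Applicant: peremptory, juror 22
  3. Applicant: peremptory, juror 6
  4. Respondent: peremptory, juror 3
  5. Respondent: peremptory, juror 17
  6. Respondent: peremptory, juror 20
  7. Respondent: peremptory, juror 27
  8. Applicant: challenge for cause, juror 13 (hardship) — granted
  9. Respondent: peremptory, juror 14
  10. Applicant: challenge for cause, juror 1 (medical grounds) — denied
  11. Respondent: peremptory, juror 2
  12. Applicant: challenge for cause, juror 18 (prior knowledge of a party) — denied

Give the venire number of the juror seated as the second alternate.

16

Removed: #2, #3, #6, #13, #14, #17, #20, #21, #22, #27. (#1, #18 stay — for-cause denied.)
Seating in order: seats 1–9 → #1, #4, #5, #7, #8, #9, #10, #11, #12; alternates → #15, #16, #18.
So alternate 2 is #16.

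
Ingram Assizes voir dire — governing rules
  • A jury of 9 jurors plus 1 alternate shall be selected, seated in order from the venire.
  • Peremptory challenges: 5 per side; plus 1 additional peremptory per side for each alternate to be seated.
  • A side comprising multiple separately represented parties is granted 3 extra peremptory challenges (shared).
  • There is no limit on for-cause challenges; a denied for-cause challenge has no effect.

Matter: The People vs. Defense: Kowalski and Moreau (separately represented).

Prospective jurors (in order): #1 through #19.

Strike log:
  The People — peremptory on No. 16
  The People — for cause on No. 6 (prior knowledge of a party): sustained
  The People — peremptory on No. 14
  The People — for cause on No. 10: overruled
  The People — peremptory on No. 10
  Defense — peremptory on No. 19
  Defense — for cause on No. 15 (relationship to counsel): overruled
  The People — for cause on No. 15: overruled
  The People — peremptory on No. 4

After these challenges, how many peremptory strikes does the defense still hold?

8

Defense allotment: 5 base + 1 × 1 alternate + 3 multi-party = 9.
Defense peremptories used: #19 — 1 (the for-cause on #15 doesn't count).
Remaining: 9 − 1 = 8.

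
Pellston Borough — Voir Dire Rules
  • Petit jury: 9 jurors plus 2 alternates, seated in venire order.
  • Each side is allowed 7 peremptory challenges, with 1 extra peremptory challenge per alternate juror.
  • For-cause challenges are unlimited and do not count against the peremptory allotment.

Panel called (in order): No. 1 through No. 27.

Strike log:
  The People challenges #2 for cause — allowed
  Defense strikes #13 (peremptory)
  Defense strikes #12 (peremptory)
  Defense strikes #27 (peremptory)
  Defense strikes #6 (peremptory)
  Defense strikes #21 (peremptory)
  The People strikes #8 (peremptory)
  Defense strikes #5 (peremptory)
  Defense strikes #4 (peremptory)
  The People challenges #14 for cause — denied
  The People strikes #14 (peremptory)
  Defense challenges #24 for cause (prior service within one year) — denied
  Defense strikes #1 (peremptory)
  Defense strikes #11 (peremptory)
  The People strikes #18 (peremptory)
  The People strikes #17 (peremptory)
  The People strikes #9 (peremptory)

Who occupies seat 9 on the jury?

23

Removed: #1, #2, #4, #5, #6, #8, #9, #11, #12, #13, #14, #17, #18, #21, #27. (#24 stays — for-cause denied.)
Filling seats in venire order through position 9: #3, #7, #10, #15, #16, #19, #20, #22, #23.
So seat 9 is #23.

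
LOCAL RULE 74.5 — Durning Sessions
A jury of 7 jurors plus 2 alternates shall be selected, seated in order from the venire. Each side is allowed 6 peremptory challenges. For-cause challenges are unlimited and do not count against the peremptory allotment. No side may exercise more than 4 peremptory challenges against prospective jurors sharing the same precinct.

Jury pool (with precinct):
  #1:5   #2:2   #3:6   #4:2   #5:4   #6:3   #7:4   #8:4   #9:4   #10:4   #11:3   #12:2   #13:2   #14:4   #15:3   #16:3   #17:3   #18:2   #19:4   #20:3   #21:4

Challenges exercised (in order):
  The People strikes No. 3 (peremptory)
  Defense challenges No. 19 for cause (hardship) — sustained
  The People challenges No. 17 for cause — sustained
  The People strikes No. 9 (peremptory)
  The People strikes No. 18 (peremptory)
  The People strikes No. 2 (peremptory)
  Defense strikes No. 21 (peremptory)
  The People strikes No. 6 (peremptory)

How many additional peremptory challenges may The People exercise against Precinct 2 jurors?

The People peremptories so far: #3, #9, #18, #2, #6 — 5 of 6 used, 1 left overall.
Against Precinct 2: #18, #2 — 2 used; per-precinct cap 4 leaves 2.
Binding limit: min(1, 2) = 1.

1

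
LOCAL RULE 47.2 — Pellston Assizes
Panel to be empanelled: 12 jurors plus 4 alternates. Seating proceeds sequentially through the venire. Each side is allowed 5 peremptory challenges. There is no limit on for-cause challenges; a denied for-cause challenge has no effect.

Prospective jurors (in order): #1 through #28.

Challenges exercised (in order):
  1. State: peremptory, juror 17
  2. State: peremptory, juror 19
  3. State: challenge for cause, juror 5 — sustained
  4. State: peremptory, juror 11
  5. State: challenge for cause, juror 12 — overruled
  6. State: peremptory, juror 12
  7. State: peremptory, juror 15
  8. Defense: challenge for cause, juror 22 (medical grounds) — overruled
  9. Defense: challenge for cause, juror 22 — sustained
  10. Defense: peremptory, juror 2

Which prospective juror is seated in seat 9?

Removed: #2, #5, #11, #12, #15, #17, #19, #22.
Seating in order: seats 1–12 → #1, #3, #4, #6, #7, #8, #9, #10, #13, #14, #16, #18; alternates → #20, #21, #23, #24.
So seat 9 is #13.

13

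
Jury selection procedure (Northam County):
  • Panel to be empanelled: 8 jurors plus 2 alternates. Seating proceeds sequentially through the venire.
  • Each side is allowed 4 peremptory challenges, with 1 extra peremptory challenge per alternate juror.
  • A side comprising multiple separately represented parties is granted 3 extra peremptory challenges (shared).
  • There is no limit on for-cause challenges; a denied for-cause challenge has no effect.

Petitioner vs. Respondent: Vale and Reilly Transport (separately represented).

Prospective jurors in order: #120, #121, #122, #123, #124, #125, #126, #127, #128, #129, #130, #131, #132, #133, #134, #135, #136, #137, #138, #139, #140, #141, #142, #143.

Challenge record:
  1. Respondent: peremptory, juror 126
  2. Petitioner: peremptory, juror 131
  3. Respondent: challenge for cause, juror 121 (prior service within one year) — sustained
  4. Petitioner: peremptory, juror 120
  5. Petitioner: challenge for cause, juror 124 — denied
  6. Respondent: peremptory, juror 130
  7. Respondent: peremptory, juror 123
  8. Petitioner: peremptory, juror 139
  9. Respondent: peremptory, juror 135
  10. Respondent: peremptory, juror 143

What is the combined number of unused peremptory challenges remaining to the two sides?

7

Petitioner allotment: 4 base + 1 × 2 alternates = 6. Respondent allotment: 4 base + 1 × 2 alternates + 3 multi-party = 9.
Petitioner peremptories used: #131, #120, #139 — 3 (the for-cause on #124 doesn't count).
Respondent peremptories used: #126, #130, #123, #135, #143 — 5 (the for-cause on #121 doesn't count).
Remaining: (6 − 3) + (9 − 5) = 7.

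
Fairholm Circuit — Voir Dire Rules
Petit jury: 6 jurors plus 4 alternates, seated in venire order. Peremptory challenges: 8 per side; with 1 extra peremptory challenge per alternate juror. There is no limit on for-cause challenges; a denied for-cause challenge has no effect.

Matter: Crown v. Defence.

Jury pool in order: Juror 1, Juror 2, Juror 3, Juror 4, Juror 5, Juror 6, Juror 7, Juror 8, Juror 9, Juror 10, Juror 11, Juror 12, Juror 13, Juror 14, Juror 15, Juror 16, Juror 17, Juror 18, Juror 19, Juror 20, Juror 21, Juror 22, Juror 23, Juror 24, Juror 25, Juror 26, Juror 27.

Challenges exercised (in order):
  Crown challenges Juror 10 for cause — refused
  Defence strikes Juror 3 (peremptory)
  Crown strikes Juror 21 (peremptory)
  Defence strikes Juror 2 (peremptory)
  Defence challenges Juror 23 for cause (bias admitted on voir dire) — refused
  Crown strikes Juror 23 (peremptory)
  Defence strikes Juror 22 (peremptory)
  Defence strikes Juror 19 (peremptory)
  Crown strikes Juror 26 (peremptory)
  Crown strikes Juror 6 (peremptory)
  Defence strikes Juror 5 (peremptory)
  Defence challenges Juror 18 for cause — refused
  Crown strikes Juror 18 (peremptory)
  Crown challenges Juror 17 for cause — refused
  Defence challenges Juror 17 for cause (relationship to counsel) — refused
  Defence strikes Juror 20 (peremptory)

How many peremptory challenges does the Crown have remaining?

7

Crown allotment: 8 base + 1 × 4 alternates = 12.
Crown peremptories used: #21, #23, #26, #6, #18 — 5 (for-cause on #10, #17 don't count).
Remaining: 12 − 5 = 7.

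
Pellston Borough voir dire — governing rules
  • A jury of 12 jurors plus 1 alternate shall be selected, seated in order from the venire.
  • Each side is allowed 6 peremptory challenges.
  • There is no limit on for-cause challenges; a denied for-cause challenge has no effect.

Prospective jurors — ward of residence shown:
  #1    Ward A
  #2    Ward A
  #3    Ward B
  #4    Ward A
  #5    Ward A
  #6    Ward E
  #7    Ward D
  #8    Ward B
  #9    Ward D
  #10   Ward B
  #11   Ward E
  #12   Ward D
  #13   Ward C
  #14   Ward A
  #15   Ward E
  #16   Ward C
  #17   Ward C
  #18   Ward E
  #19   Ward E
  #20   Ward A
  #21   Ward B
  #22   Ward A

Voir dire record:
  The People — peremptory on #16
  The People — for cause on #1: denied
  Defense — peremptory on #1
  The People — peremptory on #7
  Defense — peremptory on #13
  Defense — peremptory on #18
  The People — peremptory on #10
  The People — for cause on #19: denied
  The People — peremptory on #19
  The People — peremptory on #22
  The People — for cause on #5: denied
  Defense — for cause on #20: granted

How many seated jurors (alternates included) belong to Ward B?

3

Removed: #1, #7, #10, #13, #16, #18, #19, #20, #22.
Seated (13 incl. alternates): #2, #3, #4, #5, #6, #8, #9, #11, #12, #14, #15, #17, #21.
Of those, in Ward B: #3, #8, #21 → 3.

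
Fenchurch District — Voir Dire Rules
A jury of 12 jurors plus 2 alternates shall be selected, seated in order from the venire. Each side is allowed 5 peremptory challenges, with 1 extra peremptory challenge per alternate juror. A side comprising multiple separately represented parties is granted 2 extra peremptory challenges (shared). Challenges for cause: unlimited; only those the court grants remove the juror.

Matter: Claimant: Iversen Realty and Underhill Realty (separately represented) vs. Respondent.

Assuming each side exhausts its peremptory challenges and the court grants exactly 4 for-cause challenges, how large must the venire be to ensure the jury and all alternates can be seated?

Seats to fill: 12 + 2 alternates = 14.
Peremptories — Claimant: 5 + 1×2 + 2 = 9; Respondent: 5 + 1×2 = 7; total 16.
For-cause removals: 4.
Minimum venire: 14 + 16 + 4 = 34.

34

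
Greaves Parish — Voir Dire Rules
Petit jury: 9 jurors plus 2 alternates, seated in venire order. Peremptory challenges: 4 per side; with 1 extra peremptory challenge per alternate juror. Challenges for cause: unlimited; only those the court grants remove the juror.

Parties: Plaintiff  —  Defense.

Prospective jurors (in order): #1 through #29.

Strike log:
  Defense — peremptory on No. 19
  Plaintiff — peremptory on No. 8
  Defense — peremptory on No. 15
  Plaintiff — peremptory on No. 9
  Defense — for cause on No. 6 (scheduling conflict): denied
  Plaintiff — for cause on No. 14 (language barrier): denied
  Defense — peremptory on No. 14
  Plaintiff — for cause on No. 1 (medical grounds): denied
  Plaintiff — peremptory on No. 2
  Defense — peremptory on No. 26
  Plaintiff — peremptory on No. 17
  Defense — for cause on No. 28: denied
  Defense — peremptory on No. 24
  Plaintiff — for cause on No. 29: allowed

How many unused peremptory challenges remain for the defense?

1

Defense allotment: 4 base + 1 × 2 alternates = 6.
Defense peremptories used: #19, #15, #14, #26, #24 — 5 (for-cause on #6, #28 don't count).
Remaining: 6 − 5 = 1.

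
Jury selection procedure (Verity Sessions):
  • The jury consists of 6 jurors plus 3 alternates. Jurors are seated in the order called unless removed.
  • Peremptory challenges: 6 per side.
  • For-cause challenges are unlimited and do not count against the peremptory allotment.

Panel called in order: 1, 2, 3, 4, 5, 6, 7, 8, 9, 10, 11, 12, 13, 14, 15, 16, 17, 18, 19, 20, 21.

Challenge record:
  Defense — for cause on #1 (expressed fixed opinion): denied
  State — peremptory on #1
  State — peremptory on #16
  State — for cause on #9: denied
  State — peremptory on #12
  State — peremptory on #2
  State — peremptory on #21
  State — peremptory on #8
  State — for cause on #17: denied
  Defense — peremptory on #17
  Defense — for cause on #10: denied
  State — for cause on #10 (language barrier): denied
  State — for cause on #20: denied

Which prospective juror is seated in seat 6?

Removed: #1, #2, #8, #12, #16, #17, #21. (#9, #10, #20 stay — for-cause denied.)
Seating in order: seats 1–6 → #3, #4, #5, #6, #7, #9; alternates → #10, #11, #13.
So seat 6 is #9.

9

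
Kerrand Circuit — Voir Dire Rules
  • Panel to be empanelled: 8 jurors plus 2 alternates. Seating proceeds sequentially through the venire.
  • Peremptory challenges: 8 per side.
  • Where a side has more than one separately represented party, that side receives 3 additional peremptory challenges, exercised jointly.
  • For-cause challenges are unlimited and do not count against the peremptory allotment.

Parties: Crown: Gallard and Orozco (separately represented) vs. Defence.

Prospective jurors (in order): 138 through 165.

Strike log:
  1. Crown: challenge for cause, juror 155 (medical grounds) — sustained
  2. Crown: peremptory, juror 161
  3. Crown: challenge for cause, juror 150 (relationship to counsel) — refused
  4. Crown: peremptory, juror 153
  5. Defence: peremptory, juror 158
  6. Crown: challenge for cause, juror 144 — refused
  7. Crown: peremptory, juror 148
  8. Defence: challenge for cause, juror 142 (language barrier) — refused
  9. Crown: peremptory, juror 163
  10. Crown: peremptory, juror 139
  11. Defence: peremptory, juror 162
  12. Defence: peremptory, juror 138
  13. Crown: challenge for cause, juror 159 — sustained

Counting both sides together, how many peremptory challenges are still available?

Crown allotment: 8 base + 3 multi-party = 11. Defence allotment: 8.
Crown peremptories used: #161, #153, #148, #163, #139 — 5 (for-cause on #155, #150, #144, #159 don't count).
Defence peremptories used: #158, #162, #138 — 3 (the for-cause on #142 doesn't count).
Remaining: (11 − 5) + (8 − 3) = 11.

11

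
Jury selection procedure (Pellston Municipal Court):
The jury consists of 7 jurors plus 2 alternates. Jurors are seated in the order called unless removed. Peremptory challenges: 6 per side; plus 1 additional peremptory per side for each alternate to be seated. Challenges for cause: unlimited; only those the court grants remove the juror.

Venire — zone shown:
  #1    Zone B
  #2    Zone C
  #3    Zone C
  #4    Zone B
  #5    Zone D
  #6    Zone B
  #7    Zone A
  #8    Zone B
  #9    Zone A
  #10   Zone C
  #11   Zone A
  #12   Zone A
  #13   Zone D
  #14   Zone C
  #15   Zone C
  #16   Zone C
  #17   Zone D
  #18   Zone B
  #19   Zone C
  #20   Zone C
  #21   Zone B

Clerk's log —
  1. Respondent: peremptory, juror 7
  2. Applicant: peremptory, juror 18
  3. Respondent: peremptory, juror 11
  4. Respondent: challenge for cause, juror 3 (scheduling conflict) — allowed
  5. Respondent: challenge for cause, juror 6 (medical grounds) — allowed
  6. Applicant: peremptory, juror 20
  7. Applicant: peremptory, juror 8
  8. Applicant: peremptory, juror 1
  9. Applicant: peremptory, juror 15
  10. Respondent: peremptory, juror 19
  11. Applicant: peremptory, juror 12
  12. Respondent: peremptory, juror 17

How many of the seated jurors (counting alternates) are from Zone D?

Removed: #1, #3, #6, #7, #8, #11, #12, #15, #17, #18, #19, #20.
Seated (9 incl. alternates): #2, #4, #5, #9, #10, #13, #14, #16, #21.
Of those, in Zone D: #5, #13 → 2.

2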